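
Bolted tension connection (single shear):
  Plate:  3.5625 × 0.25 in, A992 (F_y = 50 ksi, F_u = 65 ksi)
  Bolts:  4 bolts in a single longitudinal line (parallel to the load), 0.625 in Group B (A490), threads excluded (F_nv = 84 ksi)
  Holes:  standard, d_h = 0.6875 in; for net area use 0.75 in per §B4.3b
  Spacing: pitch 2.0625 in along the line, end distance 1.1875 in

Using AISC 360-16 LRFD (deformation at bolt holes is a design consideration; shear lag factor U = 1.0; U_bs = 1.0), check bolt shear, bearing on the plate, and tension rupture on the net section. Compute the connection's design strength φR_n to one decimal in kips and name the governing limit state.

Bolt shear: A_b = π(0.625)²/4 = 0.3068 in². φR_n = 0.75 × 84 × 0.3068 × 4 × 1 = 77.3 kips.
Bearing (0.25 in plate, F_u = 65 ksi): end bolts L_c = 1.1875 − 0.6875/2 = 0.84375, R_n = min(1.2×0.84375×0.25×65, 2.4×0.625×0.25×65) = 16.453 kips/bolt; interior L_c = 2.0625 − 0.6875 = 1.375, R_n = 24.375 kips/bolt. φR_n = 0.75 × (1×16.453 + 3×24.375) = 67.2 kips.
Tension rupture (net): A_n = (3.5625 − 1×0.75)×0.25 = 0.70313 in² (U = 1.0, A_e = A_n). φR_n = 0.75 × 65 × 0.70313 = 34.3 kips.
Governing: min(77.3, 67.2, 34.3) = 34.3 kips → net-section rupture.

34.3 kips (net-section rupture governs)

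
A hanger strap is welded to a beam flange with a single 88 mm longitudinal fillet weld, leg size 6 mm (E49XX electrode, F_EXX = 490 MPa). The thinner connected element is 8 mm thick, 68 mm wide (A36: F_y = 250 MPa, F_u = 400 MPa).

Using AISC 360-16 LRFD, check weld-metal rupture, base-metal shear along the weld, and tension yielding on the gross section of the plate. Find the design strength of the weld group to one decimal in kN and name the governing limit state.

82.3 kN (weld metal governs)

Weld metal: throat = 0.707×6 = 4.242 mm, L = 88 mm. φR_n = 0.75 × 0.6 × 490 × 4.242 × 88 = 82.3 kN.
Base metal shear (8 mm plate): yield φR_n = 1.0×0.6×250×8×88 = 105.6 kN; rupture φR_n = 0.75×0.6×400×8×88 = 126.7 kN; take 105.6 kN (yield).
Tension yield (gross): A_g = 68×8 = 544 mm². φR_n = 0.90 × 250 × 544 = 122.4 kN.
Governing: min(82.3, 105.6, 122.4) = 82.3 kN → weld metal.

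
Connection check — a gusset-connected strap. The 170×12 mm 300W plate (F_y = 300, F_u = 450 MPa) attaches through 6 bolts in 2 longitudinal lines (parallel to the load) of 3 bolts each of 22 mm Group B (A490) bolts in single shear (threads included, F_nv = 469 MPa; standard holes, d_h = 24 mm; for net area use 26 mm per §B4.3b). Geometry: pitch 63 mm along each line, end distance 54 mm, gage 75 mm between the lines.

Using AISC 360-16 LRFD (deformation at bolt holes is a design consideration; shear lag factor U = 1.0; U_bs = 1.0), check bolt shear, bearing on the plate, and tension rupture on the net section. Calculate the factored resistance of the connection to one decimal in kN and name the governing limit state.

Bolt shear: A_b = π(22)²/4 = 380.13 mm². φR_n = 0.75 × 469 × 380.13 × 6 × 1 = 802.3 kN.
Bearing (12 mm plate, F_u = 450 MPa): end bolts L_c = 54 − 24/2 = 42, R_n = min(1.2×42×12×450, 2.4×22×12×450) = 272.16 kN/bolt; interior L_c = 63 − 24 = 39, R_n = 252.72 kN/bolt. φR_n = 0.75 × (2×272.16 + 4×252.72) = 1166.4 kN.
Tension rupture (net): A_n = (170 − 2×26)×12 = 1416 mm² (U = 1.0, A_e = A_n). φR_n = 0.75 × 450 × 1416 = 477.9 kN.
Governing: min(802.3, 1166.4, 477.9) = 477.9 kN → net-section rupture.

477.9 kN (net-section rupture governs)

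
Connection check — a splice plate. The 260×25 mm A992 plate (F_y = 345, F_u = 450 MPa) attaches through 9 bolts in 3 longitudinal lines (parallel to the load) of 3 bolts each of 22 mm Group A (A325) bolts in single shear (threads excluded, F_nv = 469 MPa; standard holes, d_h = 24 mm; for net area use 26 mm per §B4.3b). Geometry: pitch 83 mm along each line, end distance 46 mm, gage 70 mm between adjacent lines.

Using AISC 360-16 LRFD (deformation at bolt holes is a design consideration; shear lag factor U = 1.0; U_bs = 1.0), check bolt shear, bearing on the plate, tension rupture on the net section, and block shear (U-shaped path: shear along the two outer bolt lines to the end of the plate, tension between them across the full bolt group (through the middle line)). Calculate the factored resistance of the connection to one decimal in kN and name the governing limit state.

1203.4 kN (bolt shear governs)

Bolt shear: A_b = π(22)²/4 = 380.13 mm². φR_n = 0.75 × 469 × 380.13 × 9 × 1 = 1203.4 kN.
Bearing (25 mm plate, F_u = 450 MPa): end bolts L_c = 46 − 24/2 = 34, R_n = min(1.2×34×25×450, 2.4×22×25×450) = 459 kN/bolt; interior L_c = 83 − 24 = 59, R_n = 594 kN/bolt. φR_n = 0.75 × (3×459 + 6×594) = 3705.8 kN.
Tension rupture (net): A_n = (260 − 3×26)×25 = 4550 mm² (U = 1.0, A_e = A_n). φR_n = 0.75 × 450 × 4550 = 1535.6 kN.
Block shear: shear path 2×[46+2×83] = 2×212 mm, A_gv = 10600, A_nv = 2×(212 − 2.5×26)×25 = 7350 mm²; tension across gage: (140 − 2×26)×25 = 2200 mm². R_n = min(0.6×450×7350, 0.6×345×10600) + 1.0×450×2200 = min(1984.5, 2194.2) + 990 = 2974.5 kN. φR_n = 0.75 × 2974.5 = 2230.9 kN.
Governing: min(1203.4, 3705.8, 1535.6, 2230.9) = 1203.4 kN → bolt shear.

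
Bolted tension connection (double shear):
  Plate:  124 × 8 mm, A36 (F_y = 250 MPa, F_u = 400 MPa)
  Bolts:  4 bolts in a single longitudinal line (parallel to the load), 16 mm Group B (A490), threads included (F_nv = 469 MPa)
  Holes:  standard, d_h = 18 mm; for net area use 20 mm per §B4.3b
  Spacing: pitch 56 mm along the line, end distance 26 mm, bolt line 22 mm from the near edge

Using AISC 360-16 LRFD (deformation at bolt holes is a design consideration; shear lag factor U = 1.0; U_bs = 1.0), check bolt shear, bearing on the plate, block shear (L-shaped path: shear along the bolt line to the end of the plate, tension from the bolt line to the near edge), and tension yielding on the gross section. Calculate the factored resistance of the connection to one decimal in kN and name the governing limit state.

203.4 kN (block shear governs)

Bolt shear: A_b = π(16)²/4 = 201.06 mm². φR_n = 0.75 × 469 × 201.06 × 4 × 2 = 565.8 kN.
Bearing (8 mm plate, F_u = 400 MPa): end bolts L_c = 26 − 18/2 = 17, R_n = min(1.2×17×8×400, 2.4×16×8×400) = 65.28 kN/bolt; interior L_c = 56 − 18 = 38, R_n = 122.88 kN/bolt. φR_n = 0.75 × (1×65.28 + 3×122.88) = 325.4 kN.
Block shear: shear path 1×[26+3×56] = 1×194 mm, A_gv = 1552, A_nv = 1×(194 − 3.5×20)×8 = 992 mm²; tension to near edge: (22 − 0.5×20)×8 = 96 mm². R_n = min(0.6×400×992, 0.6×250×1552) + 1.0×400×96 = min(238.08, 232.8) + 38.4 = 271.2 kN. φR_n = 0.75 × 271.2 = 203.4 kN.
Tension yield (gross): A_g = 124×8 = 992 mm². φR_n = 0.90 × 250 × 992 = 223.2 kN.
Governing: min(565.8, 325.4, 203.4, 223.2) = 203.4 kN → block shear.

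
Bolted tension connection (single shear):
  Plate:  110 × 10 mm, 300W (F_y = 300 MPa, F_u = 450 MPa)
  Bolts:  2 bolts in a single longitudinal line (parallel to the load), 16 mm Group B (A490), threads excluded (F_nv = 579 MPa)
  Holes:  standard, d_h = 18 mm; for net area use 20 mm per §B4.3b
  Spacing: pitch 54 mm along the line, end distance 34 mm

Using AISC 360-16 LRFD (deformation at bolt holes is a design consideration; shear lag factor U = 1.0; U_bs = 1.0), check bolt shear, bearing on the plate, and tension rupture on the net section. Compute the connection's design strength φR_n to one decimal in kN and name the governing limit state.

174.6 kN (bolt shear governs)

Bolt shear: A_b = π(16)²/4 = 201.06 mm². φR_n = 0.75 × 579 × 201.06 × 2 × 1 = 174.6 kN.
Bearing (10 mm plate, F_u = 450 MPa): end bolts L_c = 34 − 18/2 = 25, R_n = min(1.2×25×10×450, 2.4×16×10×450) = 135 kN/bolt; interior L_c = 54 − 18 = 36, R_n = 172.8 kN/bolt. φR_n = 0.75 × (1×135 + 1×172.8) = 230.9 kN.
Tension rupture (net): A_n = (110 − 1×20)×10 = 900 mm² (U = 1.0, A_e = A_n). φR_n = 0.75 × 450 × 900 = 303.8 kN.
Governing: min(174.6, 230.9, 303.8) = 174.6 kN → bolt shear.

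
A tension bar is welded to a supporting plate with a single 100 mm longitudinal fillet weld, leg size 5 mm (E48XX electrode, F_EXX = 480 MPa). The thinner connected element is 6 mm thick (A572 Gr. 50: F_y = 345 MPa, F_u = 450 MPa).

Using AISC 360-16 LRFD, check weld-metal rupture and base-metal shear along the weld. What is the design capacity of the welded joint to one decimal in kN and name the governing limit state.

76.4 kN (weld metal governs)

Weld metal: throat = 0.707×5 = 3.535 mm, L = 100 mm. φR_n = 0.75 × 0.6 × 480 × 3.535 × 100 = 76.4 kN.
Base metal shear (6 mm plate): yield φR_n = 1.0×0.6×345×6×100 = 124.2 kN; rupture φR_n = 0.75×0.6×450×6×100 = 121.5 kN; take 121.5 kN (rupture).
Governing: min(76.4, 121.5) = 76.4 kN → weld metal.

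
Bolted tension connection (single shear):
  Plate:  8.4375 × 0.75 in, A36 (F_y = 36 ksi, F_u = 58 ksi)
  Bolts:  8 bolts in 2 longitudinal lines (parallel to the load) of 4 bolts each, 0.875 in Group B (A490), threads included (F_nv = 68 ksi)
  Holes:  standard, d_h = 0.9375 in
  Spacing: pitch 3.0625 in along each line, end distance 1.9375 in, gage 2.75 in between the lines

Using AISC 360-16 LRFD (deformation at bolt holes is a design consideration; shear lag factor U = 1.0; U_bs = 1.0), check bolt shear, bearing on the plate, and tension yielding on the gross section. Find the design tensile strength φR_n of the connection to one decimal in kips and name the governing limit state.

Bolt shear: A_b = π(0.875)²/4 = 0.60132 in². φR_n = 0.75 × 68 × 0.60132 × 8 × 1 = 245.3 kips.
Bearing (0.75 in plate, F_u = 58 ksi): end bolts L_c = 1.9375 − 0.9375/2 = 1.46875, R_n = min(1.2×1.46875×0.75×58, 2.4×0.875×0.75×58) = 76.669 kips/bolt; interior L_c = 3.0625 − 0.9375 = 2.125, R_n = 91.35 kips/bolt. φR_n = 0.75 × (2×76.669 + 6×91.35) = 526.1 kips.
Tension yield (gross): A_g = 8.4375×0.75 = 6.3281 in². φR_n = 0.90 × 36 × 6.3281 = 205.0 kips.
Governing: min(245.3, 526.1, 205.0) = 205.0 kips → gross-section yield.

205.0 kips (gross-section yield governs)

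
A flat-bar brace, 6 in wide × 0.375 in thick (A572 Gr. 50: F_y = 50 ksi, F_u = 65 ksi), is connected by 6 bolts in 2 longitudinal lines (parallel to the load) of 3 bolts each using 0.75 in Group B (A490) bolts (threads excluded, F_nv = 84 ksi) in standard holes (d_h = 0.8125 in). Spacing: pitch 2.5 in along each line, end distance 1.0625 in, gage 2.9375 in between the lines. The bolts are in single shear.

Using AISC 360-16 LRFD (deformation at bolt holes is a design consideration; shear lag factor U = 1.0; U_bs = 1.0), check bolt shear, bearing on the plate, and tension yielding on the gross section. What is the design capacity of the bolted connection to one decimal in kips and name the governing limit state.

101.3 kips (gross-section yield governs)

Bolt shear: A_b = π(0.75)²/4 = 0.44179 in². φR_n = 0.75 × 84 × 0.44179 × 6 × 1 = 167.0 kips.
Bearing (0.375 in plate, F_u = 65 ksi): end bolts L_c = 1.0625 − 0.8125/2 = 0.65625, R_n = min(1.2×0.65625×0.375×65, 2.4×0.75×0.375×65) = 19.195 kips/bolt; interior L_c = 2.5 − 0.8125 = 1.6875, R_n = 43.875 kips/bolt. φR_n = 0.75 × (2×19.195 + 4×43.875) = 160.4 kips.
Tension yield (gross): A_g = 6×0.375 = 2.25 in². φR_n = 0.90 × 50 × 2.25 = 101.3 kips.
Governing: min(167.0, 160.4, 101.3) = 101.3 kips → gross-section yield.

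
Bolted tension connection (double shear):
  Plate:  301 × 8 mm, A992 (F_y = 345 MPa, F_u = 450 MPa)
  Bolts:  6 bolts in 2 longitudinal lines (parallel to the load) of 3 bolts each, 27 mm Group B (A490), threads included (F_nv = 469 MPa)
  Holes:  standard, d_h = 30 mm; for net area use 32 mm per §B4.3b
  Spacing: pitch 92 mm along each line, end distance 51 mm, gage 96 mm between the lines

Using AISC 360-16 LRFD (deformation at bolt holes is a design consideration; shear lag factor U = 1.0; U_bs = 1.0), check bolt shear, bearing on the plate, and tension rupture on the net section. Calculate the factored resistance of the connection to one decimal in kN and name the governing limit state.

639.9 kN (net-section rupture governs)

Bolt shear: A_b = π(27)²/4 = 572.56 mm². φR_n = 0.75 × 469 × 572.56 × 6 × 2 = 2416.8 kN.
Bearing (8 mm plate, F_u = 450 MPa): end bolts L_c = 51 − 30/2 = 36, R_n = min(1.2×36×8×450, 2.4×27×8×450) = 155.52 kN/bolt; interior L_c = 92 − 30 = 62, R_n = 233.28 kN/bolt. φR_n = 0.75 × (2×155.52 + 4×233.28) = 933.1 kN.
Tension rupture (net): A_n = (301 − 2×32)×8 = 1896 mm² (U = 1.0, A_e = A_n). φR_n = 0.75 × 450 × 1896 = 639.9 kN.
Governing: min(2416.8, 933.1, 639.9) = 639.9 kN → net-section rupture.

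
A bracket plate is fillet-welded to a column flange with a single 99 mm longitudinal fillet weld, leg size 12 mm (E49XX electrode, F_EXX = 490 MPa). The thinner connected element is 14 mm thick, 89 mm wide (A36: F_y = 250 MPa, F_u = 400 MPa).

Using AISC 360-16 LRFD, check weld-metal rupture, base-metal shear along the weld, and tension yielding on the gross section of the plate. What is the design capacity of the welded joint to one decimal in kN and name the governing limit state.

Weld metal: throat = 0.707×12 = 8.484 mm, L = 99 mm. φR_n = 0.75 × 0.6 × 490 × 8.484 × 99 = 185.2 kN.
Base metal shear (14 mm plate): yield φR_n = 1.0×0.6×250×14×99 = 207.9 kN; rupture φR_n = 0.75×0.6×400×14×99 = 249.5 kN; take 207.9 kN (yield).
Tension yield (gross): A_g = 89×14 = 1246 mm². φR_n = 0.90 × 250 × 1246 = 280.4 kN.
Governing: min(185.2, 207.9, 280.4) = 185.2 kN → weld metal.

185.2 kN (weld metal governs)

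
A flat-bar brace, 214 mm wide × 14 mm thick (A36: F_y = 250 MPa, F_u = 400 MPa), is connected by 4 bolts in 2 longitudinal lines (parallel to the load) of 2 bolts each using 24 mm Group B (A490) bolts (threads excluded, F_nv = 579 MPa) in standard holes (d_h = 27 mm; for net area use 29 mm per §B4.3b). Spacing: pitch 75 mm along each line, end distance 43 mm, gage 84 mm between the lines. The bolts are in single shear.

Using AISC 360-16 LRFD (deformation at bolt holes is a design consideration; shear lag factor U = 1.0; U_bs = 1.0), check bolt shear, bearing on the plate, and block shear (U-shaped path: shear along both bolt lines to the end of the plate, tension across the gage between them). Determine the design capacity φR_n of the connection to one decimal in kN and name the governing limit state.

602.7 kN (block shear governs)

Bolt shear: A_b = π(24)²/4 = 452.39 mm². φR_n = 0.75 × 579 × 452.39 × 4 × 1 = 785.8 kN.
Bearing (14 mm plate, F_u = 400 MPa): end bolts L_c = 43 − 27/2 = 29.5, R_n = min(1.2×29.5×14×400, 2.4×24×14×400) = 198.24 kN/bolt; interior L_c = 75 − 27 = 48, R_n = 322.56 kN/bolt. φR_n = 0.75 × (2×198.24 + 2×322.56) = 781.2 kN.
Block shear: shear path 2×[43+1×75] = 2×118 mm, A_gv = 3304, A_nv = 2×(118 − 1.5×29)×14 = 2086 mm²; tension across gage: (84 − 1×29)×14 = 770 mm². R_n = min(0.6×400×2086, 0.6×250×3304) + 1.0×400×770 = min(500.64, 495.6) + 308 = 803.6 kN. φR_n = 0.75 × 803.6 = 602.7 kN.
Governing: min(785.8, 781.2, 602.7) = 602.7 kN → block shear.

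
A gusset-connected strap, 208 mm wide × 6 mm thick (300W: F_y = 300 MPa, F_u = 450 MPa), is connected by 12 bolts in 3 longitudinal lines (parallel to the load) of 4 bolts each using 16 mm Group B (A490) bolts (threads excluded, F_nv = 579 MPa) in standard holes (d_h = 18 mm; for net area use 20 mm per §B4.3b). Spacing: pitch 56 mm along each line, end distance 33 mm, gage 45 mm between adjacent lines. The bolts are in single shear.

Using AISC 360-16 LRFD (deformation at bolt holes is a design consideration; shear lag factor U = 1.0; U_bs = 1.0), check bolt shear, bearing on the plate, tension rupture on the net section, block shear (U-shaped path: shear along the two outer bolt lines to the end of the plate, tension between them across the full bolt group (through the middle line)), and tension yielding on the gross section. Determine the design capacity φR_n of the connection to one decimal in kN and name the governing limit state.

Bolt shear: A_b = π(16)²/4 = 201.06 mm². φR_n = 0.75 × 579 × 201.06 × 12 × 1 = 1047.7 kN.
Bearing (6 mm plate, F_u = 450 MPa): end bolts L_c = 33 − 18/2 = 24, R_n = min(1.2×24×6×450, 2.4×16×6×450) = 77.76 kN/bolt; interior L_c = 56 − 18 = 38, R_n = 103.68 kN/bolt. φR_n = 0.75 × (3×77.76 + 9×103.68) = 874.8 kN.
Tension rupture (net): A_n = (208 − 3×20)×6 = 888 mm² (U = 1.0, A_e = A_n). φR_n = 0.75 × 450 × 888 = 299.7 kN.
Block shear: shear path 2×[33+3×56] = 2×201 mm, A_gv = 2412, A_nv = 2×(201 − 3.5×20)×6 = 1572 mm²; tension across gage: (90 − 2×20)×6 = 300 mm². R_n = min(0.6×450×1572, 0.6×300×2412) + 1.0×450×300 = min(424.44, 434.16) + 135 = 559.44 kN. φR_n = 0.75 × 559.44 = 419.6 kN.
Tension yield (gross): A_g = 208×6 = 1248 mm². φR_n = 0.90 × 300 × 1248 = 337.0 kN.
Governing: min(1047.7, 874.8, 299.7, 419.6, 337.0) = 299.7 kN → net-section rupture.

299.7 kN (net-section rupture governs)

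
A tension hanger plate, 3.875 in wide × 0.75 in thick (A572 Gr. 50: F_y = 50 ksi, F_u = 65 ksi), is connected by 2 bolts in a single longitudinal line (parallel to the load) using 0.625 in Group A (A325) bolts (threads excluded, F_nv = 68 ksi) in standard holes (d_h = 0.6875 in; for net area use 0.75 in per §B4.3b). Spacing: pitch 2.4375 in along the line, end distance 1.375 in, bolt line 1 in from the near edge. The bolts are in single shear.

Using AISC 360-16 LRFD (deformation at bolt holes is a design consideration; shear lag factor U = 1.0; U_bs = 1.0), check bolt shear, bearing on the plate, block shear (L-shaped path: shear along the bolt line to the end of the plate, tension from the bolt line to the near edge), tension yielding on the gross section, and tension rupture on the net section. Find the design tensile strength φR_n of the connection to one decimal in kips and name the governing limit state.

31.3 kips (bolt shear governs)

Bolt shear: A_b = π(0.625)²/4 = 0.3068 in². φR_n = 0.75 × 68 × 0.3068 × 2 × 1 = 31.3 kips.
Bearing (0.75 in plate, F_u = 65 ksi): end bolts L_c = 1.375 − 0.6875/2 = 1.03125, R_n = min(1.2×1.03125×0.75×65, 2.4×0.625×0.75×65) = 60.328 kips/bolt; interior L_c = 2.4375 − 0.6875 = 1.75, R_n = 73.125 kips/bolt. φR_n = 0.75 × (1×60.328 + 1×73.125) = 100.1 kips.
Block shear: shear path 1×[1.375+1×2.4375] = 1×3.8125 in, A_gv = 2.8594, A_nv = 1×(3.8125 − 1.5×0.75)×0.75 = 2.0156 in²; tension to near edge: (1 − 0.5×0.75)×0.75 = 0.46875 in². R_n = min(0.6×65×2.0156, 0.6×50×2.8594) + 1.0×65×0.46875 = min(78.608, 85.782) + 30.469 = 109.08 kips. φR_n = 0.75 × 109.08 = 81.8 kips.
Tension yield (gross): A_g = 3.875×0.75 = 2.9063 in². φR_n = 0.90 × 50 × 2.9063 = 130.8 kips.
Tension rupture (net): A_n = (3.875 − 1×0.75)×0.75 = 2.3438 in² (U = 1.0, A_e = A_n). φR_n = 0.75 × 65 × 2.3438 = 114.3 kips.
Governing: min(31.3, 100.1, 81.8, 130.8, 114.3) = 31.3 kips → bolt shear.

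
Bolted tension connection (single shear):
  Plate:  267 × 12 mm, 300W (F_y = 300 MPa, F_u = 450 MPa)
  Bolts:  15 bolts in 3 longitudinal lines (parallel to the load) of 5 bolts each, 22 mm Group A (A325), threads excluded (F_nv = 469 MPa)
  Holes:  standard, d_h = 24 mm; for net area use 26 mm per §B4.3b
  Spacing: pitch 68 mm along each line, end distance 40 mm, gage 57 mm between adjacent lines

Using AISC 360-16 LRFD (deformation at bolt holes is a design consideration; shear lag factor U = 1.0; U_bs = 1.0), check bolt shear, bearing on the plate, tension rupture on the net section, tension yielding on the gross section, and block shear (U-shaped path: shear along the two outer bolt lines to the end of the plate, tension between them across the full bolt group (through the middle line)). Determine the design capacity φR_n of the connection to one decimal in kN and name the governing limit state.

Bolt shear: A_b = π(22)²/4 = 380.13 mm². φR_n = 0.75 × 469 × 380.13 × 15 × 1 = 2005.7 kN.
Bearing (12 mm plate, F_u = 450 MPa): end bolts L_c = 40 − 24/2 = 28, R_n = min(1.2×28×12×450, 2.4×22×12×450) = 181.44 kN/bolt; interior L_c = 68 − 24 = 44, R_n = 285.12 kN/bolt. φR_n = 0.75 × (3×181.44 + 12×285.12) = 2974.3 kN.
Tension rupture (net): A_n = (267 − 3×26)×12 = 2268 mm² (U = 1.0, A_e = A_n). φR_n = 0.75 × 450 × 2268 = 765.5 kN.
Tension yield (gross): A_g = 267×12 = 3204 mm². φR_n = 0.90 × 300 × 3204 = 865.1 kN.
Block shear: shear path 2×[40+4×68] = 2×312 mm, A_gv = 7488, A_nv = 2×(312 − 4.5×26)×12 = 4680 mm²; tension across gage: (114 − 2×26)×12 = 744 mm². R_n = min(0.6×450×4680, 0.6×300×7488) + 1.0×450×744 = min(1263.6, 1347.8) + 334.8 = 1598.4 kN. φR_n = 0.75 × 1598.4 = 1198.8 kN.
Governing: min(2005.7, 2974.3, 765.5, 865.1, 1198.8) = 765.5 kN → net-section rupture.

765.5 kN (net-section rupture governs)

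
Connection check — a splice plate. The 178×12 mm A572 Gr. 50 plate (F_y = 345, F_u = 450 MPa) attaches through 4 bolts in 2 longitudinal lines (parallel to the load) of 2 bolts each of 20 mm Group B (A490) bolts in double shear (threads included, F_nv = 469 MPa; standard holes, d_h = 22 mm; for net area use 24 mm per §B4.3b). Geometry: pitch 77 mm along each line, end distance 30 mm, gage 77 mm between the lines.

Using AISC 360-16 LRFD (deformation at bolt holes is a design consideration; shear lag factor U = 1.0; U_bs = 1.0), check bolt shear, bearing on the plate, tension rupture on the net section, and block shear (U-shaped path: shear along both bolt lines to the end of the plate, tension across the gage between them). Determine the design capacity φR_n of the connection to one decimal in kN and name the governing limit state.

526.5 kN (net-section rupture governs)

Bolt shear: A_b = π(20)²/4 = 314.16 mm². φR_n = 0.75 × 469 × 314.16 × 4 × 2 = 884.0 kN.
Bearing (12 mm plate, F_u = 450 MPa): end bolts L_c = 30 − 22/2 = 19, R_n = min(1.2×19×12×450, 2.4×20×12×450) = 123.12 kN/bolt; interior L_c = 77 − 22 = 55, R_n = 259.2 kN/bolt. φR_n = 0.75 × (2×123.12 + 2×259.2) = 573.5 kN.
Tension rupture (net): A_n = (178 − 2×24)×12 = 1560 mm² (U = 1.0, A_e = A_n). φR_n = 0.75 × 450 × 1560 = 526.5 kN.
Block shear: shear path 2×[30+1×77] = 2×107 mm, A_gv = 2568, A_nv = 2×(107 − 1.5×24)×12 = 1704 mm²; tension across gage: (77 − 1×24)×12 = 636 mm². R_n = min(0.6×450×1704, 0.6×345×2568) + 1.0×450×636 = min(460.08, 531.58) + 286.2 = 746.28 kN. φR_n = 0.75 × 746.28 = 559.7 kN.
Governing: min(884.0, 573.5, 526.5, 559.7) = 526.5 kN → net-section rupture.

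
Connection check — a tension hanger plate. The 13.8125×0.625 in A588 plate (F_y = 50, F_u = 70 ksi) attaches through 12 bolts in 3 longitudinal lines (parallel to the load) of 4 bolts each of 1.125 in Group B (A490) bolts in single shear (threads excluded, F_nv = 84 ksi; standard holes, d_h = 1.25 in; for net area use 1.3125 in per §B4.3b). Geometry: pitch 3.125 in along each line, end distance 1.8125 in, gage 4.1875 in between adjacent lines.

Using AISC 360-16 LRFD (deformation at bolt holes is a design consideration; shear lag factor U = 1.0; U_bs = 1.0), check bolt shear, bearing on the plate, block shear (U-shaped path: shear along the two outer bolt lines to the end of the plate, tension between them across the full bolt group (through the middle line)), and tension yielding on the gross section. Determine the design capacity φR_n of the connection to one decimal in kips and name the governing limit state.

388.5 kips (gross-section yield governs)

Bolt shear: A_b = π(1.125)²/4 = 0.99402 in². φR_n = 0.75 × 84 × 0.99402 × 12 × 1 = 751.5 kips.
Bearing (0.625 in plate, F_u = 70 ksi): end bolts L_c = 1.8125 − 1.25/2 = 1.1875, R_n = min(1.2×1.1875×0.625×70, 2.4×1.125×0.625×70) = 62.344 kips/bolt; interior L_c = 3.125 − 1.25 = 1.875, R_n = 98.438 kips/bolt. φR_n = 0.75 × (3×62.344 + 9×98.438) = 804.7 kips.
Block shear: shear path 2×[1.8125+3×3.125] = 2×11.1875 in, A_gv = 13.984, A_nv = 2×(11.1875 − 3.5×1.3125)×0.625 = 8.2422 in²; tension across gage: (8.375 − 2×1.3125)×0.625 = 3.5938 in². R_n = min(0.6×70×8.2422, 0.6×50×13.984) + 1.0×70×3.5938 = min(346.17, 419.52) + 251.57 = 597.74 kips. φR_n = 0.75 × 597.74 = 448.3 kips.
Tension yield (gross): A_g = 13.8125×0.625 = 8.6328 in². φR_n = 0.90 × 50 × 8.6328 = 388.5 kips.
Governing: min(751.5, 804.7, 448.3, 388.5) = 388.5 kips → gross-section yield.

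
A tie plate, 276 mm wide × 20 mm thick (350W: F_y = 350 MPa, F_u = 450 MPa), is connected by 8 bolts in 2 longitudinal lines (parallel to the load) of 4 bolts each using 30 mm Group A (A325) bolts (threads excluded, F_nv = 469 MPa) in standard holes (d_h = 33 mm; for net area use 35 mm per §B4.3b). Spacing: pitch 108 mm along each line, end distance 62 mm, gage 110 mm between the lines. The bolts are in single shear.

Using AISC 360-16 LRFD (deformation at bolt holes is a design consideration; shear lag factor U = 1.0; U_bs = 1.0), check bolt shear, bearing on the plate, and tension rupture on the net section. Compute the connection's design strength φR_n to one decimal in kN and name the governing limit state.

1390.5 kN (net-section rupture governs)

Bolt shear: A_b = π(30)²/4 = 706.86 mm². φR_n = 0.75 × 469 × 706.86 × 8 × 1 = 1989.1 kN.
Bearing (20 mm plate, F_u = 450 MPa): end bolts L_c = 62 − 33/2 = 45.5, R_n = min(1.2×45.5×20×450, 2.4×30×20×450) = 491.4 kN/bolt; interior L_c = 108 − 33 = 75, R_n = 648 kN/bolt. φR_n = 0.75 × (2×491.4 + 6×648) = 3653.1 kN.
Tension rupture (net): A_n = (276 − 2×35)×20 = 4120 mm² (U = 1.0, A_e = A_n). φR_n = 0.75 × 450 × 4120 = 1390.5 kN.
Governing: min(1989.1, 3653.1, 1390.5) = 1390.5 kN → net-section rupture.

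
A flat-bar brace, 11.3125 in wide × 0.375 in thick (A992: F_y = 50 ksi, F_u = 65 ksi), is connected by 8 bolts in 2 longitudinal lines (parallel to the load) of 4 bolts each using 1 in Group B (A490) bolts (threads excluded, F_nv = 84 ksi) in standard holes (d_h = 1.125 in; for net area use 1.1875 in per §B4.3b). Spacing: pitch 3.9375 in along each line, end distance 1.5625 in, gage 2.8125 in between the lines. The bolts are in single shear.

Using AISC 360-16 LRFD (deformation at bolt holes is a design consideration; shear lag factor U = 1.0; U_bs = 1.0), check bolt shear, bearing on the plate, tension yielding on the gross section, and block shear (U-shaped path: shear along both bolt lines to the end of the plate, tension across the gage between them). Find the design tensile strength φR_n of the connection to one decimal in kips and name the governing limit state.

Bolt shear: A_b = π(1)²/4 = 0.7854 in². φR_n = 0.75 × 84 × 0.7854 × 8 × 1 = 395.8 kips.
Bearing (0.375 in plate, F_u = 65 ksi): end bolts L_c = 1.5625 − 1.125/2 = 1, R_n = min(1.2×1×0.375×65, 2.4×1×0.375×65) = 29.25 kips/bolt; interior L_c = 3.9375 − 1.125 = 2.8125, R_n = 58.5 kips/bolt. φR_n = 0.75 × (2×29.25 + 6×58.5) = 307.1 kips.
Tension yield (gross): A_g = 11.3125×0.375 = 4.2422 in². φR_n = 0.90 × 50 × 4.2422 = 190.9 kips.
Block shear: shear path 2×[1.5625+3×3.9375] = 2×13.375 in, A_gv = 10.031, A_nv = 2×(13.375 − 3.5×1.1875)×0.375 = 6.9141 in²; tension across gage: (2.8125 − 1×1.1875)×0.375 = 0.60938 in². R_n = min(0.6×65×6.9141, 0.6×50×10.031) + 1.0×65×0.60938 = min(269.65, 300.93) + 39.61 = 309.26 kips. φR_n = 0.75 × 309.26 = 231.9 kips.
Governing: min(395.8, 307.1, 190.9, 231.9) = 190.9 kips → gross-section yield.

190.9 kips (gross-section yield governs)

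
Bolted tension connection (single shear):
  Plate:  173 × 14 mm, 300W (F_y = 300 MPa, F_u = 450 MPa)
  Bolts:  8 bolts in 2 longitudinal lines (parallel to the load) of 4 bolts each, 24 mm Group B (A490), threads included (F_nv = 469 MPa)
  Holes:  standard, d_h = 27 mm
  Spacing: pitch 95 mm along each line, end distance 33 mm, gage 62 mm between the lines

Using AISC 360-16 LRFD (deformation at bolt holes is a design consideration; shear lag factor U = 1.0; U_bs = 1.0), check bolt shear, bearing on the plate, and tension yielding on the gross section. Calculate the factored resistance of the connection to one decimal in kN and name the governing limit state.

Bolt shear: A_b = π(24)²/4 = 452.39 mm². φR_n = 0.75 × 469 × 452.39 × 8 × 1 = 1273.0 kN.
Bearing (14 mm plate, F_u = 450 MPa): end bolts L_c = 33 − 27/2 = 19.5, R_n = min(1.2×19.5×14×450, 2.4×24×14×450) = 147.42 kN/bolt; interior L_c = 95 − 27 = 68, R_n = 362.88 kN/bolt. φR_n = 0.75 × (2×147.42 + 6×362.88) = 1854.1 kN.
Tension yield (gross): A_g = 173×14 = 2422 mm². φR_n = 0.90 × 300 × 2422 = 653.9 kN.
Governing: min(1273.0, 1854.1, 653.9) = 653.9 kN → gross-section yield.

653.9 kN (gross-section yield governs)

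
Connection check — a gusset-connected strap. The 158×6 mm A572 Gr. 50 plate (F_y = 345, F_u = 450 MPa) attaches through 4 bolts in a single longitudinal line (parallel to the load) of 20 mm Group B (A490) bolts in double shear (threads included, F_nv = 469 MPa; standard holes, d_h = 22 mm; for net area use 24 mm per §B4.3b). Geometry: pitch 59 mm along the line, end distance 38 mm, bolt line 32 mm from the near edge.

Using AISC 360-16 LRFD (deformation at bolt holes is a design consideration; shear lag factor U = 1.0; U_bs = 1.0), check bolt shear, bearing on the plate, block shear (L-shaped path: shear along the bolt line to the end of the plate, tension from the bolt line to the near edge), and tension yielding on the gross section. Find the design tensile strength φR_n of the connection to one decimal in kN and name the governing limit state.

Bolt shear: A_b = π(20)²/4 = 314.16 mm². φR_n = 0.75 × 469 × 314.16 × 4 × 2 = 884.0 kN.
Bearing (6 mm plate, F_u = 450 MPa): end bolts L_c = 38 − 22/2 = 27, R_n = min(1.2×27×6×450, 2.4×20×6×450) = 87.48 kN/bolt; interior L_c = 59 − 22 = 37, R_n = 119.88 kN/bolt. φR_n = 0.75 × (1×87.48 + 3×119.88) = 335.3 kN.
Block shear: shear path 1×[38+3×59] = 1×215 mm, A_gv = 1290, A_nv = 1×(215 − 3.5×24)×6 = 786 mm²; tension to near edge: (32 − 0.5×24)×6 = 120 mm². R_n = min(0.6×450×786, 0.6×345×1290) + 1.0×450×120 = min(212.22, 267.03) + 54 = 266.22 kN. φR_n = 0.75 × 266.22 = 199.7 kN.
Tension yield (gross): A_g = 158×6 = 948 mm². φR_n = 0.90 × 345 × 948 = 294.4 kN.
Governing: min(884.0, 335.3, 199.7, 294.4) = 199.7 kN → block shear.

199.7 kN (block shear governs)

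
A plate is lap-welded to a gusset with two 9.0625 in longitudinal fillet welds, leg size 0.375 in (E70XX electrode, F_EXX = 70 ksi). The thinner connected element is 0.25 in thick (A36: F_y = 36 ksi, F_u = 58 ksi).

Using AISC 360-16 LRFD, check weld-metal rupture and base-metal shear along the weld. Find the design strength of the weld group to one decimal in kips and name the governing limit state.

Weld metal: throat = 0.707×0.375 = 0.26513 in, L = 2×9.0625 = 18.125 in. φR_n = 0.75 × 0.6 × 70 × 0.26513 × 18.125 = 151.4 kips.
Base metal shear (0.25 in plate): yield φR_n = 1.0×0.6×36×0.25×18.125 = 97.9 kips; rupture φR_n = 0.75×0.6×58×0.25×18.125 = 118.3 kips; take 97.9 kips (yield).
Governing: min(151.4, 97.9) = 97.9 kips → base-metal shear.

97.9 kips (base-metal shear governs)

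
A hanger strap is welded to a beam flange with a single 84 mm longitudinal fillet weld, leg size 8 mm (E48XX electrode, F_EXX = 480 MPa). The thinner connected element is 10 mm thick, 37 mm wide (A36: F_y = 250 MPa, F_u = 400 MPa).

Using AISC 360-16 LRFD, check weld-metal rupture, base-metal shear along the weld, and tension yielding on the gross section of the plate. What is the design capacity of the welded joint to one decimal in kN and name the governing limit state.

Weld metal: throat = 0.707×8 = 5.656 mm, L = 84 mm. φR_n = 0.75 × 0.6 × 480 × 5.656 × 84 = 102.6 kN.
Base metal shear (10 mm plate): yield φR_n = 1.0×0.6×250×10×84 = 126.0 kN; rupture φR_n = 0.75×0.6×400×10×84 = 151.2 kN; take 126.0 kN (yield).
Tension yield (gross): A_g = 37×10 = 370 mm². φR_n = 0.90 × 250 × 370 = 83.3 kN.
Governing: min(102.6, 126.0, 83.3) = 83.3 kN → gross-section yield.

83.3 kN (gross-section yield governs)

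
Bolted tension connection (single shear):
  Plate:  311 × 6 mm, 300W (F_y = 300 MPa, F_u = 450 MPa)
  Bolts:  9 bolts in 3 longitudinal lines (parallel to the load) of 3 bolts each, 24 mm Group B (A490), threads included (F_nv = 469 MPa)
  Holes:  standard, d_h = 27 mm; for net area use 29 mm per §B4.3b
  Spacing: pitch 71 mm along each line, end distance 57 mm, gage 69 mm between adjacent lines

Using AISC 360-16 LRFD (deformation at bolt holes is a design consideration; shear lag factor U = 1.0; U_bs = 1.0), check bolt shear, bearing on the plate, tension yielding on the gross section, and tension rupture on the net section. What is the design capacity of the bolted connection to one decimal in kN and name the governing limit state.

453.6 kN (net-section rupture governs)

Bolt shear: A_b = π(24)²/4 = 452.39 mm². φR_n = 0.75 × 469 × 452.39 × 9 × 1 = 1432.2 kN.
Bearing (6 mm plate, F_u = 450 MPa): end bolts L_c = 57 − 27/2 = 43.5, R_n = min(1.2×43.5×6×450, 2.4×24×6×450) = 140.94 kN/bolt; interior L_c = 71 − 27 = 44, R_n = 142.56 kN/bolt. φR_n = 0.75 × (3×140.94 + 6×142.56) = 958.6 kN.
Tension yield (gross): A_g = 311×6 = 1866 mm². φR_n = 0.90 × 300 × 1866 = 503.8 kN.
Tension rupture (net): A_n = (311 − 3×29)×6 = 1344 mm² (U = 1.0, A_e = A_n). φR_n = 0.75 × 450 × 1344 = 453.6 kN.
Governing: min(1432.2, 958.6, 503.8, 453.6) = 453.6 kN → net-section rupture.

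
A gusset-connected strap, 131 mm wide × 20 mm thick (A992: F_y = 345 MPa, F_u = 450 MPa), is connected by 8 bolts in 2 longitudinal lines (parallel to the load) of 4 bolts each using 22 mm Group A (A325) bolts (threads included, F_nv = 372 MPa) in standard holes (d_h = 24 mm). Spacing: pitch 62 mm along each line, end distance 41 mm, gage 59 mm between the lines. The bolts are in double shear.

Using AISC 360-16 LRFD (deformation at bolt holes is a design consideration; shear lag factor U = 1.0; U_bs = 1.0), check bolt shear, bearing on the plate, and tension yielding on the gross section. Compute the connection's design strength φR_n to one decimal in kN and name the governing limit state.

813.5 kN (gross-section yield governs)

Bolt shear: A_b = π(22)²/4 = 380.13 mm². φR_n = 0.75 × 372 × 380.13 × 8 × 2 = 1696.9 kN.
Bearing (20 mm plate, F_u = 450 MPa): end bolts L_c = 41 − 24/2 = 29, R_n = min(1.2×29×20×450, 2.4×22×20×450) = 313.2 kN/bolt; interior L_c = 62 − 24 = 38, R_n = 410.4 kN/bolt. φR_n = 0.75 × (2×313.2 + 6×410.4) = 2316.6 kN.
Tension yield (gross): A_g = 131×20 = 2620 mm². φR_n = 0.90 × 345 × 2620 = 813.5 kN.
Governing: min(1696.9, 2316.6, 813.5) = 813.5 kN → gross-section yield.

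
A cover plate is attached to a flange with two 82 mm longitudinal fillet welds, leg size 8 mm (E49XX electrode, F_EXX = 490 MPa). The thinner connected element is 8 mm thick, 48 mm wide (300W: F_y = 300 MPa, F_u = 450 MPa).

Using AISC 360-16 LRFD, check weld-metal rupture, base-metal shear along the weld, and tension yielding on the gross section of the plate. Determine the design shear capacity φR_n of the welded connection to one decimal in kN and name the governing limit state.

103.7 kN (gross-section yield governs)

Weld metal: throat = 0.707×8 = 5.656 mm, L = 2×82 = 164 mm. φR_n = 0.75 × 0.6 × 490 × 5.656 × 164 = 204.5 kN.
Base metal shear (8 mm plate): yield φR_n = 1.0×0.6×300×8×164 = 236.2 kN; rupture φR_n = 0.75×0.6×450×8×164 = 265.7 kN; take 236.2 kN (yield).
Tension yield (gross): A_g = 48×8 = 384 mm². φR_n = 0.90 × 300 × 384 = 103.7 kN.
Governing: min(204.5, 236.2, 103.7) = 103.7 kN → gross-section yield.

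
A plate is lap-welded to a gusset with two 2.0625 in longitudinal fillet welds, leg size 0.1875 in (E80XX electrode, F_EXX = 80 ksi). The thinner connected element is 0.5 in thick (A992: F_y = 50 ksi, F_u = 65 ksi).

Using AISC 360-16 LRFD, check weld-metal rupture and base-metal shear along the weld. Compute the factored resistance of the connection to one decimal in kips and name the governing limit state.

Weld metal: throat = 0.707×0.1875 = 0.13256 in, L = 2×2.0625 = 4.125 in. φR_n = 0.75 × 0.6 × 80 × 0.13256 × 4.125 = 19.7 kips.
Base metal shear (0.5 in plate): yield φR_n = 1.0×0.6×50×0.5×4.125 = 61.9 kips; rupture φR_n = 0.75×0.6×65×0.5×4.125 = 60.3 kips; take 60.3 kips (rupture).
Governing: min(19.7, 60.3) = 19.7 kips → weld metal.

19.7 kips (weld metal governs)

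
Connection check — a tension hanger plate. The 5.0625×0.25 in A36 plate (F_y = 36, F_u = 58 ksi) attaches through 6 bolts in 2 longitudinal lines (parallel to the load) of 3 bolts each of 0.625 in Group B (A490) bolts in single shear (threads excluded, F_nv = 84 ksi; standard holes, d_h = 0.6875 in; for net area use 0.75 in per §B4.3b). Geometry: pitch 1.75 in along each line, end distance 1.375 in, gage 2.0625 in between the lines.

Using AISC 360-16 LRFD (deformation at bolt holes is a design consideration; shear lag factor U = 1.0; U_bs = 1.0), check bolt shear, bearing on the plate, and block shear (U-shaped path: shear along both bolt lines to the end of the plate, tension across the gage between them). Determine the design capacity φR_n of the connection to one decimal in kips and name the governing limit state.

53.4 kips (block shear governs)

Bolt shear: A_b = π(0.625)²/4 = 0.3068 in². φR_n = 0.75 × 84 × 0.3068 × 6 × 1 = 116.0 kips.
Bearing (0.25 in plate, F_u = 58 ksi): end bolts L_c = 1.375 − 0.6875/2 = 1.03125, R_n = min(1.2×1.03125×0.25×58, 2.4×0.625×0.25×58) = 17.944 kips/bolt; interior L_c = 1.75 − 0.6875 = 1.0625, R_n = 18.488 kips/bolt. φR_n = 0.75 × (2×17.944 + 4×18.488) = 82.4 kips.
Block shear: shear path 2×[1.375+2×1.75] = 2×4.875 in, A_gv = 2.4375, A_nv = 2×(4.875 − 2.5×0.75)×0.25 = 1.5 in²; tension across gage: (2.0625 − 1×0.75)×0.25 = 0.32813 in². R_n = min(0.6×58×1.5, 0.6×36×2.4375) + 1.0×58×0.32813 = min(52.2, 52.65) + 19.032 = 71.232 kips. φR_n = 0.75 × 71.232 = 53.4 kips.
Governing: min(116.0, 82.4, 53.4) = 53.4 kips → block shear.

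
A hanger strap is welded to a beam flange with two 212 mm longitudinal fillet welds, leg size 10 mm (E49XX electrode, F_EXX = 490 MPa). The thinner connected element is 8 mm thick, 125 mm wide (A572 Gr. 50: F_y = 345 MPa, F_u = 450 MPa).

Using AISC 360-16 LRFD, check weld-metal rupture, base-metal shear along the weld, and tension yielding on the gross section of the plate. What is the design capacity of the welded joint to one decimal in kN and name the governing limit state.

Weld metal: throat = 0.707×10 = 7.07 mm, L = 2×212 = 424 mm. φR_n = 0.75 × 0.6 × 490 × 7.07 × 424 = 661.0 kN.
Base metal shear (8 mm plate): yield φR_n = 1.0×0.6×345×8×424 = 702.1 kN; rupture φR_n = 0.75×0.6×450×8×424 = 686.9 kN; take 686.9 kN (rupture).
Tension yield (gross): A_g = 125×8 = 1000 mm². φR_n = 0.90 × 345 × 1000 = 310.5 kN.
Governing: min(661.0, 686.9, 310.5) = 310.5 kN → gross-section yield.

310.5 kN (gross-section yield governs)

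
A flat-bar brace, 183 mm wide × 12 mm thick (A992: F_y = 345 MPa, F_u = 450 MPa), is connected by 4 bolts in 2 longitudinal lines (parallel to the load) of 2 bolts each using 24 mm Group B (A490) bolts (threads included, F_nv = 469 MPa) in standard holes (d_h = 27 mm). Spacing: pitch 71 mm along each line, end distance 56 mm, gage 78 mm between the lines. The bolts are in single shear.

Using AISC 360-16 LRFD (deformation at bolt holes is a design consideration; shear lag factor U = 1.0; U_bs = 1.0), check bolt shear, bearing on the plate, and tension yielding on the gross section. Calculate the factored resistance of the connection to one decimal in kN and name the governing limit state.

636.5 kN (bolt shear governs)

Bolt shear: A_b = π(24)²/4 = 452.39 mm². φR_n = 0.75 × 469 × 452.39 × 4 × 1 = 636.5 kN.
Bearing (12 mm plate, F_u = 450 MPa): end bolts L_c = 56 − 27/2 = 42.5, R_n = min(1.2×42.5×12×450, 2.4×24×12×450) = 275.4 kN/bolt; interior L_c = 71 − 27 = 44, R_n = 285.12 kN/bolt. φR_n = 0.75 × (2×275.4 + 2×285.12) = 840.8 kN.
Tension yield (gross): A_g = 183×12 = 2196 mm². φR_n = 0.90 × 345 × 2196 = 681.9 kN.
Governing: min(636.5, 840.8, 681.9) = 636.5 kN → bolt shear.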